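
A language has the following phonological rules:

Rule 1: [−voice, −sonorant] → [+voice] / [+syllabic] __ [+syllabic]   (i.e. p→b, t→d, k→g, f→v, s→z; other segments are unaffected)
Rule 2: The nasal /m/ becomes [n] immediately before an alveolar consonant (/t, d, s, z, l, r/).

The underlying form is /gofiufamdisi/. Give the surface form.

Rule 1 (intervocalic voicing): /f/ is a voiceless obstruent between vowels /o/ and /i/, so it voices to [v]. /f/ is a voiceless obstruent between vowels /u/ and /a/, so it voices to [v]. /s/ is a voiceless obstruent between vowels /i/ and /i/, so it voices to [z]. /gofiufamdisi/ → goviuvamdizi.
Rule 2 (nasal place assimilation): /m/ precedes the alveolar consonant /d/, so it assimilates in place to [n]. /goviuvamdizi/ → goviuvandizi.

goviuvandizi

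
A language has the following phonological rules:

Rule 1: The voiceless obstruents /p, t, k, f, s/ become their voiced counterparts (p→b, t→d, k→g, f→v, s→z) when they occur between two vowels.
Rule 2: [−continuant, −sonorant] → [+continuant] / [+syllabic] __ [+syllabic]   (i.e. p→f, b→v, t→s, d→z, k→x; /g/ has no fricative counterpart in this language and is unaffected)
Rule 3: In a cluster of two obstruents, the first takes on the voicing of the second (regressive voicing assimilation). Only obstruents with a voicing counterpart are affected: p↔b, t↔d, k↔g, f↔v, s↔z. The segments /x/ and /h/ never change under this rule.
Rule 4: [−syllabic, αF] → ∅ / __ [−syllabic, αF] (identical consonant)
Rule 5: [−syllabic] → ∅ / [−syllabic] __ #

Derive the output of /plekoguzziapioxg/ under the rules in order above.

plegoguziaviox

Rule 1 (intervocalic voicing): /k/ is a voiceless obstruent between vowels /e/ and /o/, so it voices to [g]. /p/ is a voiceless obstruent between vowels /a/ and /i/, so it voices to [b]. /plekoguzziapioxg/ → plegoguzziabioxg.
Rule 2 (intervocalic spirantization): /b/ is a stop between vowels /a/ and /i/, so it spirantizes to the fricative [v]. /plegoguzziabioxg/ → plegoguzziavioxg.
Rule 3 (regressive voicing assimilation): no segment meets the environment; /plegoguzziavioxg/ is unchanged.
Rule 4 (degemination): /zz/ is a geminate; the first /z/ deletes. /plegoguzziavioxg/ → plegoguziavioxg.
Rule 5 (final cluster simplification): /g/ is the second consonant of a word-final cluster /xg/, so it deletes. /plegoguziavioxg/ → plegoguziaviox.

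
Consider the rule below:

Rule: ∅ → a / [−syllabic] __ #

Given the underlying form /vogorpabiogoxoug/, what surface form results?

the form ends in the consonant /g/, so [a] is inserted word-finally.
Surface form: [vogorpabiogoxouga].

vogorpabiogoxouga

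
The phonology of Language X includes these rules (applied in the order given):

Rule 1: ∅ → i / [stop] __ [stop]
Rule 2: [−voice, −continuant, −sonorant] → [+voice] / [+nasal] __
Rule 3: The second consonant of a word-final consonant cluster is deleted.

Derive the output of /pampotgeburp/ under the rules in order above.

pambotigebur

Rule 1 (stop-cluster i-epenthesis): /t/ and /g/ form a stop–stop cluster, so [i] is inserted between them. /pampotgeburp/ → pampotigeburp.
Rule 2 (post-nasal voicing): /p/ is a voiceless stop immediately after the nasal /m/, so it voices to [b]. /pampotigeburp/ → pambotigeburp.
Rule 3 (final cluster simplification): /p/ is the second consonant of a word-final cluster /rp/, so it deletes. /pambotigeburp/ → pambotigebur.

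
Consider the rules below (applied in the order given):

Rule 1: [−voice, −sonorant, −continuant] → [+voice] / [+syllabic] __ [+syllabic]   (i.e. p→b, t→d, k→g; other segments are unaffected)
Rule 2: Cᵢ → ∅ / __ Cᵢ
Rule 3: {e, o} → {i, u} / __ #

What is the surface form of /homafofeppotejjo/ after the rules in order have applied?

Rule 1 (intervocalic voicing): /t/ is a voiceless stop between vowels /o/ and /e/, so it voices to [d]. /homafofeppotejjo/ → homafofeppodejjo.
Rule 2 (degemination): /pp/ is a geminate; the first /p/ deletes. /jj/ is a geminate; the first /j/ deletes. /homafofeppodejjo/ → homafofepodejo.
Rule 3 (final vowel raising): /o/ is a mid vowel in word-final position, so it raises to [u]. /homafofepodejo/ → homafofepodeju.

homafofepodeju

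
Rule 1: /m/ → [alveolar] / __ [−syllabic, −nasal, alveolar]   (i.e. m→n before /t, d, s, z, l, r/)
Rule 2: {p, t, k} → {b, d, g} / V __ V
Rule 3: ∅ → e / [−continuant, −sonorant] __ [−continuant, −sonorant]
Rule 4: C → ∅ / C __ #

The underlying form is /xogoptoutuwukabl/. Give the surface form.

Rule 1 (nasal place assimilation): no segment meets the environment; /xogoptoutuwukabl/ is unchanged.
Rule 2 (intervocalic voicing): /t/ is a voiceless stop between vowels /u/ and /u/, so it voices to [d]. /k/ is a voiceless stop between vowels /u/ and /a/, so it voices to [g]. /xogoptoutuwukabl/ → xogoptouduwugabl.
Rule 3 (stop-cluster e-epenthesis): /p/ and /t/ form a stop–stop cluster, so [e] is inserted between them. /xogoptouduwugabl/ → xogopetouduwugabl.
Rule 4 (final cluster simplification): /l/ is the second consonant of a word-final cluster /bl/, so it deletes. /xogopetouduwugabl/ → xogopetouduwugab.

xogopetouduwugab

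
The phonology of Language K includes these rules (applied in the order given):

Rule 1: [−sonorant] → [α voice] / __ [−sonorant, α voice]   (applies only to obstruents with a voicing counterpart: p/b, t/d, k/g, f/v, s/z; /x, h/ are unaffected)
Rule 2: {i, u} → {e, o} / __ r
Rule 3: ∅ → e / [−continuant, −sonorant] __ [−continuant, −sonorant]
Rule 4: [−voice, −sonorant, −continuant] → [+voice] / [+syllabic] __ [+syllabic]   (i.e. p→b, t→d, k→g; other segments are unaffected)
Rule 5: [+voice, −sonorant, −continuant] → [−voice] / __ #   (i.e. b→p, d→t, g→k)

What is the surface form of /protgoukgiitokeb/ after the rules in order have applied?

prodegougegiidogep

Rule 1 (regressive voicing assimilation): /t/ precedes the voiced obstruent /g/, so it voices to [d] by assimilation. /k/ precedes the voiced obstruent /g/, so it voices to [g] by assimilation. /protgoukgiitokeb/ → prodgouggiitokeb.
Rule 2 (pre-rhotic lowering): no segment meets the environment; /prodgouggiitokeb/ is unchanged.
Rule 3 (stop-cluster e-epenthesis): /d/ and /g/ form a stop–stop cluster, so [e] is inserted between them. /g/ and /g/ form a stop–stop cluster, so [e] is inserted between them. /prodgouggiitokeb/ → prodegougegiitokeb.
Rule 4 (intervocalic voicing): /t/ is a voiceless stop between vowels /i/ and /o/, so it voices to [d]. /k/ is a voiceless stop between vowels /o/ and /e/, so it voices to [g]. /prodegougegiitokeb/ → prodegougegiidogeb.
Rule 5 (final devoicing): /b/ is a voiced stop in word-final position, so it devoices to [p]. /prodegougegiidogeb/ → prodegougegiidogep.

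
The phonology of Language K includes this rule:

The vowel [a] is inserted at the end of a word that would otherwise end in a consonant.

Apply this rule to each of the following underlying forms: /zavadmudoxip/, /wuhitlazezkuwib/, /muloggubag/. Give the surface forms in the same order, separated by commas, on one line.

zavadmudoxipa, wuhitlazezkuwiba, muloggubaga

/zavadmudoxip/: the form ends in the consonant /p/, so [a] is inserted word-finally. → [zavadmudoxipa].
/wuhitlazezkuwib/: the form ends in the consonant /b/, so [a] is inserted word-finally. → [wuhitlazezkuwiba].
/muloggubag/: the form ends in the consonant /g/, so [a] is inserted word-finally. → [muloggubaga].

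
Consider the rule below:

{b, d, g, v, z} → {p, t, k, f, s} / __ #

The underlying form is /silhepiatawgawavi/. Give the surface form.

No segment of /silhepiatawgawavi/ meets the structural description of the rule, so the form surfaces unchanged.

silhepiatawgawavi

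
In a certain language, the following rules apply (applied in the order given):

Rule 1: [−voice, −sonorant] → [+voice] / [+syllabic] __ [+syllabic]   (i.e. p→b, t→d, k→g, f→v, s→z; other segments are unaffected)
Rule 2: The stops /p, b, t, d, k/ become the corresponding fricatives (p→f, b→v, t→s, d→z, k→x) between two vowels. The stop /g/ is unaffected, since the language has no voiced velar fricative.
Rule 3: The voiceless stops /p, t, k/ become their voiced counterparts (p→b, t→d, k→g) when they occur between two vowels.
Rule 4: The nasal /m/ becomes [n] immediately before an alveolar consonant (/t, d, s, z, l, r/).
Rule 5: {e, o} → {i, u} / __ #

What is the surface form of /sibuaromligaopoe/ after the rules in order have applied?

sivuaronligaovoi

Rule 1 (intervocalic voicing): /p/ is a voiceless obstruent between vowels /o/ and /o/, so it voices to [b]. /sibuaromligaopoe/ → sibuaromligaoboe.
Rule 2 (intervocalic spirantization): /b/ is a stop between vowels /i/ and /u/, so it spirantizes to the fricative [v]. /b/ is a stop between vowels /o/ and /o/, so it spirantizes to the fricative [v]. /sibuaromligaoboe/ → sivuaromligaovoe.
Rule 3 (intervocalic voicing): no segment meets the environment; /sivuaromligaovoe/ is unchanged.
Rule 4 (nasal place assimilation): /m/ precedes the alveolar consonant /l/, so it assimilates in place to [n]. /sivuaromligaovoe/ → sivuaronligaovoe.
Rule 5 (final vowel raising): /e/ is a mid vowel in word-final position, so it raises to [i]. /sivuaronligaovoe/ → sivuaronligaovoi.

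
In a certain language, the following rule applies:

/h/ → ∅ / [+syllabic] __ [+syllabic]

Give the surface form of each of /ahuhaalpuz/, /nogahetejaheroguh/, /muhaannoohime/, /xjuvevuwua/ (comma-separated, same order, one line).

/ahuhaalpuz/: /h/ occurs between vowels /a/ and /u/, so it deletes. /h/ occurs between vowels /u/ and /a/, so it deletes. → [auaalpuz].
/nogahetejaheroguh/: /h/ occurs between vowels /a/ and /e/, so it deletes. /h/ occurs between vowels /a/ and /e/, so it deletes. → [nogaetejaeroguh].
/muhaannoohime/: /h/ occurs between vowels /u/ and /a/, so it deletes. /h/ occurs between vowels /o/ and /i/, so it deletes. → [muaannooime].
/xjuvevuwua/: the rule's environment is not met; surfaces unchanged as [xjuvevuwua].

auaalpuz, nogaetejaeroguh, muaannooime, xjuvevuwua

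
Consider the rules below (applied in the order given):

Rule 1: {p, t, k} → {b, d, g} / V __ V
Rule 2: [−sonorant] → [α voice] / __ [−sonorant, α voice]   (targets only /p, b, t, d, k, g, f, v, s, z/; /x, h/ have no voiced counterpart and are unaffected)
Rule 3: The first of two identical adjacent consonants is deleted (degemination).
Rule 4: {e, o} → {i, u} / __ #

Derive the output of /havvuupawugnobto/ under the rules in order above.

havuubawugnoptu

Rule 1 (intervocalic voicing): /p/ is a voiceless stop between vowels /u/ and /a/, so it voices to [b]. /havvuupawugnobto/ → havvuubawugnobto.
Rule 2 (regressive voicing assimilation): /b/ precedes the voiceless obstruent /t/, so it devoices to [p] by assimilation. /havvuubawugnobto/ → havvuubawugnopto.
Rule 3 (degemination): /vv/ is a geminate; the first /v/ deletes. /havvuubawugnopto/ → havuubawugnopto.
Rule 4 (final vowel raising): /o/ is a mid vowel in word-final position, so it raises to [u]. /havuubawugnopto/ → havuubawugnoptu.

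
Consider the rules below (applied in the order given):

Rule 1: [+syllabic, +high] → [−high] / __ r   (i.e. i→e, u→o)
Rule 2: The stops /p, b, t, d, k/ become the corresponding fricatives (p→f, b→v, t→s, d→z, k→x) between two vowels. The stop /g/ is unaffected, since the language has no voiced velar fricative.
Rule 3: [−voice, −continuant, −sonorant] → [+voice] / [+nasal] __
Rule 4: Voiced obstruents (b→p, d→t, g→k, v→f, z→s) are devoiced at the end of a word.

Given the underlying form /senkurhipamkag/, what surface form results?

Rule 1 (pre-rhotic lowering): /u/ is a high vowel immediately before /r/, so it lowers to [o]. /senkurhipamkag/ → senkorhipamkag.
Rule 2 (intervocalic spirantization): /p/ is a stop between vowels /i/ and /a/, so it spirantizes to the fricative [f]. /senkorhipamkag/ → senkorhifamkag.
Rule 3 (post-nasal voicing): /k/ is a voiceless stop immediately after the nasal /n/, so it voices to [g]. /k/ is a voiceless stop immediately after the nasal /m/, so it voices to [g]. /senkorhifamkag/ → sengorhifamgag.
Rule 4 (final devoicing): /g/ is a voiced obstruent in word-final position, so it devoices to [k]. /sengorhifamgag/ → sengorhifamgak.

sengorhifamgak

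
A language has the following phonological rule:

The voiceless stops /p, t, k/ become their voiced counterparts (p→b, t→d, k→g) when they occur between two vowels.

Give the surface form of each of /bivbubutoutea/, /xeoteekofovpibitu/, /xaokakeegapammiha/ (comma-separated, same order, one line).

/bivbubutoutea/: /t/ is a voiceless stop between vowels /u/ and /o/, so it voices to [d]. /t/ is a voiceless stop between vowels /u/ and /e/, so it voices to [d]. → [bivbubudoudea].
/xeoteekofovpibitu/: /t/ is a voiceless stop between vowels /o/ and /e/, so it voices to [d]. /k/ is a voiceless stop between vowels /e/ and /o/, so it voices to [g]. /t/ is a voiceless stop between vowels /i/ and /u/, so it voices to [d]. → [xeodeegofovpibidu].
/xaokakeegapammiha/: /k/ is a voiceless stop between vowels /o/ and /a/, so it voices to [g]. /k/ is a voiceless stop between vowels /a/ and /e/, so it voices to [g]. /p/ is a voiceless stop between vowels /a/ and /a/, so it voices to [b]. → [xaogageegabammiha].

bivbubudoudea, xeodeegofovpibidu, xaogageegabammiha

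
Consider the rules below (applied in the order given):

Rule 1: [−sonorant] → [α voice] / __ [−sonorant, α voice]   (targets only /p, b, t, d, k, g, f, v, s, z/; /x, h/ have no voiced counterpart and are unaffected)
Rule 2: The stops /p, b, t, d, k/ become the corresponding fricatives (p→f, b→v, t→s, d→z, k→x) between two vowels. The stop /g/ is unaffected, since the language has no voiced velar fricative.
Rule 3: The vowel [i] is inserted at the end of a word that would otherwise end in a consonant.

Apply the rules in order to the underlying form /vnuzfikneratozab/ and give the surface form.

vnusfiknerasozabi

Rule 1 (regressive voicing assimilation): /z/ precedes the voiceless obstruent /f/, so it devoices to [s] by assimilation. /vnuzfikneratozab/ → vnusfikneratozab.
Rule 2 (intervocalic spirantization): /t/ is a stop between vowels /a/ and /o/, so it spirantizes to the fricative [s]. /vnusfikneratozab/ → vnusfiknerasozab.
Rule 3 (final i-epenthesis): the form ends in the consonant /b/, so [i] is inserted word-finally. /vnusfiknerasozab/ → vnusfiknerasozabi.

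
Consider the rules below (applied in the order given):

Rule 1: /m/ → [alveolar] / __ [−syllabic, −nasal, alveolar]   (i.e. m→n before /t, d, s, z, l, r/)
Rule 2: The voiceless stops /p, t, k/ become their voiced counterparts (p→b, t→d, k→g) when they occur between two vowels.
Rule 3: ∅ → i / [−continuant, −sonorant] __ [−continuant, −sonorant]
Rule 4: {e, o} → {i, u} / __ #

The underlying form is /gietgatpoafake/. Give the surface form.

Rule 1 (nasal place assimilation): no segment meets the environment; /gietgatpoafake/ is unchanged.
Rule 2 (intervocalic voicing): /k/ is a voiceless stop between vowels /a/ and /e/, so it voices to [g]. /gietgatpoafake/ → gietgatpoafage.
Rule 3 (stop-cluster i-epenthesis): /t/ and /g/ form a stop–stop cluster, so [i] is inserted between them. /t/ and /p/ form a stop–stop cluster, so [i] is inserted between them. /gietgatpoafage/ → gietigatipoafage.
Rule 4 (final vowel raising): /e/ is a mid vowel in word-final position, so it raises to [i]. /gietigatipoafage/ → gietigatipoafagi.

gietigatipoafagi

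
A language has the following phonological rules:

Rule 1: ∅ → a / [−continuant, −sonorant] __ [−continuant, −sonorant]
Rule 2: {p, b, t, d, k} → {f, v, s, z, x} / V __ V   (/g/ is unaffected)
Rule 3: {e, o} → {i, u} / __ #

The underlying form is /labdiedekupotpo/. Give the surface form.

lavaziezexufosafu

Rule 1 (stop-cluster a-epenthesis): /b/ and /d/ form a stop–stop cluster, so [a] is inserted between them. /t/ and /p/ form a stop–stop cluster, so [a] is inserted between them. /labdiedekupotpo/ → labadiedekupotapo.
Rule 2 (intervocalic spirantization): /b/ is a stop between vowels /a/ and /a/, so it spirantizes to the fricative [v]. /d/ is a stop between vowels /a/ and /i/, so it spirantizes to the fricative [z]. /d/ is a stop between vowels /e/ and /e/, so it spirantizes to the fricative [z]. /k/ is a stop between vowels /e/ and /u/, so it spirantizes to the fricative [x]. /p/ is a stop between vowels /u/ and /o/, so it spirantizes to the fricative [f]. /t/ is a stop between vowels /o/ and /a/, so it spirantizes to the fricative [s]. /p/ is a stop between vowels /a/ and /o/, so it spirantizes to the fricative [f]. /labadiedekupotapo/ → lavaziezexufosafo.
Rule 3 (final vowel raising): /o/ is a mid vowel in word-final position, so it raises to [u]. /lavaziezexufosafo/ → lavaziezexufosafu.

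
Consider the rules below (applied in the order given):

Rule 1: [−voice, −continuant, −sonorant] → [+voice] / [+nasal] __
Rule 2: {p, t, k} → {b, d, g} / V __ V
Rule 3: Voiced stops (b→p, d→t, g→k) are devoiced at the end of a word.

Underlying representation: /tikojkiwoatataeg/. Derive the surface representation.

Rule 1 (post-nasal voicing): no segment meets the environment; /tikojkiwoatataeg/ is unchanged.
Rule 2 (intervocalic voicing): /k/ is a voiceless stop between vowels /i/ and /o/, so it voices to [g]. /t/ is a voiceless stop between vowels /a/ and /a/, so it voices to [d]. /t/ is a voiceless stop between vowels /a/ and /a/, so it voices to [d]. /tikojkiwoatataeg/ → tigojkiwoadadaeg.
Rule 3 (final devoicing): /g/ is a voiced stop in word-final position, so it devoices to [k]. /tigojkiwoadadaeg/ → tigojkiwoadadaek.

tigojkiwoadadaek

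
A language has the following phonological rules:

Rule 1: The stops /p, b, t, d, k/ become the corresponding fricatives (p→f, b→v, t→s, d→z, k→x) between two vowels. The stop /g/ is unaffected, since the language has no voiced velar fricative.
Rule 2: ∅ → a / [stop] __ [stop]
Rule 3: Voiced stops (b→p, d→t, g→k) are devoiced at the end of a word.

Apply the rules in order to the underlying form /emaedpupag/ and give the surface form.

Rule 1 (intervocalic spirantization): /p/ is a stop between vowels /u/ and /a/, so it spirantizes to the fricative [f]. /emaedpupag/ → emaedpufag.
Rule 2 (stop-cluster a-epenthesis): /d/ and /p/ form a stop–stop cluster, so [a] is inserted between them. /emaedpufag/ → emaedapufag.
Rule 3 (final devoicing): /g/ is a voiced stop in word-final position, so it devoices to [k]. /emaedapufag/ → emaedapufak.

emaedapufak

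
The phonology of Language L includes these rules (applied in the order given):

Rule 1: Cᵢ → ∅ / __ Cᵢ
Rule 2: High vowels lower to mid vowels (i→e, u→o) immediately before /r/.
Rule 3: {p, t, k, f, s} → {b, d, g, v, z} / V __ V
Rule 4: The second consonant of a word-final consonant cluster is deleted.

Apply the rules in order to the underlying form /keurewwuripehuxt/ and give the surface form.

Rule 1 (degemination): /ww/ is a geminate; the first /w/ deletes. /keurewwuripehuxt/ → keurewuripehuxt.
Rule 2 (pre-rhotic lowering): /u/ is a high vowel immediately before /r/, so it lowers to [o]. /u/ is a high vowel immediately before /r/, so it lowers to [o]. /keurewuripehuxt/ → keoreworipehuxt.
Rule 3 (intervocalic voicing): /p/ is a voiceless obstruent between vowels /i/ and /e/, so it voices to [b]. /keoreworipehuxt/ → keoreworibehuxt.
Rule 4 (final cluster simplification): /t/ is the second consonant of a word-final cluster /xt/, so it deletes. /keoreworibehuxt/ → keoreworibehux.

keoreworibehux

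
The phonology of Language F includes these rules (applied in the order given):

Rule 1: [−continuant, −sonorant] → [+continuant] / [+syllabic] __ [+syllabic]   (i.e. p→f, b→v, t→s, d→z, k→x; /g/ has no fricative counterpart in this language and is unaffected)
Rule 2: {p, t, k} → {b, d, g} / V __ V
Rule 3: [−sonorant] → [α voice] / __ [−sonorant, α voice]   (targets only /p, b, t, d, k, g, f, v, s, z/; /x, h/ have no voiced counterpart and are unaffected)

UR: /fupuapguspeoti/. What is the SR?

Rule 1 (intervocalic spirantization): /p/ is a stop between vowels /u/ and /u/, so it spirantizes to the fricative [f]. /t/ is a stop between vowels /o/ and /i/, so it spirantizes to the fricative [s]. /fupuapguspeoti/ → fufuapguspeosi.
Rule 2 (intervocalic voicing): no segment meets the environment; /fufuapguspeosi/ is unchanged.
Rule 3 (regressive voicing assimilation): /p/ precedes the voiced obstruent /g/, so it voices to [b] by assimilation. /fufuapguspeosi/ → fufuabguspeosi.

fufuabguspeosi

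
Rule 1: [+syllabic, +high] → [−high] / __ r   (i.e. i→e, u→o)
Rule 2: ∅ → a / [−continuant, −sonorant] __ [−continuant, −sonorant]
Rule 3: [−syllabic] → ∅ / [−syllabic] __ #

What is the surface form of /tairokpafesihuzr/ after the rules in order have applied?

Rule 1 (pre-rhotic lowering): /i/ is a high vowel immediately before /r/, so it lowers to [e]. /tairokpafesihuzr/ → taerokpafesihuzr.
Rule 2 (stop-cluster a-epenthesis): /k/ and /p/ form a stop–stop cluster, so [a] is inserted between them. /taerokpafesihuzr/ → taerokapafesihuzr.
Rule 3 (final cluster simplification): /r/ is the second consonant of a word-final cluster /zr/, so it deletes. /taerokapafesihuzr/ → taerokapafesihuz.

taerokapafesihuz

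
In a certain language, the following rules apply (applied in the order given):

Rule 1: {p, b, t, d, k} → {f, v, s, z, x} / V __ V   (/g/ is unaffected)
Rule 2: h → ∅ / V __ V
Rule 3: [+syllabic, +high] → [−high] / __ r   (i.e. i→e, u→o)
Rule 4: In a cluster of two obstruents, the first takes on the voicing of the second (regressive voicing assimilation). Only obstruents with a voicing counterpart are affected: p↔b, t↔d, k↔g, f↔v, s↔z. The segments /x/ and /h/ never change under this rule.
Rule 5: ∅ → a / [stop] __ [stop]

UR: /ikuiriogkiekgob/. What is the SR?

Rule 1 (intervocalic spirantization): /k/ is a stop between vowels /i/ and /u/, so it spirantizes to the fricative [x]. /ikuiriogkiekgob/ → ixuiriogkiekgob.
Rule 2 (intervocalic h-deletion): no segment meets the environment; /ixuiriogkiekgob/ is unchanged.
Rule 3 (pre-rhotic lowering): /i/ is a high vowel immediately before /r/, so it lowers to [e]. /ixuiriogkiekgob/ → ixueriogkiekgob.
Rule 4 (regressive voicing assimilation): /g/ precedes the voiceless obstruent /k/, so it devoices to [k] by assimilation. /k/ precedes the voiced obstruent /g/, so it voices to [g] by assimilation. /ixueriogkiekgob/ → ixueriokkieggob.
Rule 5 (stop-cluster a-epenthesis): /k/ and /k/ form a stop–stop cluster, so [a] is inserted between them. /g/ and /g/ form a stop–stop cluster, so [a] is inserted between them. /ixueriokkieggob/ → ixueriokakiegagob.

ixueriokakiegagob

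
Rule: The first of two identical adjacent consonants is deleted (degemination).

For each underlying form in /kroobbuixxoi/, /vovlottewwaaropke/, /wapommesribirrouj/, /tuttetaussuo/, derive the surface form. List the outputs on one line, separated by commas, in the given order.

/kroobbuixxoi/: /bb/ is a geminate; the first /b/ deletes. /xx/ is a geminate; the first /x/ deletes. → [kroobuixoi].
/vovlottewwaaropke/: /tt/ is a geminate; the first /t/ deletes. /ww/ is a geminate; the first /w/ deletes. → [vovlotewaaropke].
/wapommesribirrouj/: /mm/ is a geminate; the first /m/ deletes. /rr/ is a geminate; the first /r/ deletes. → [wapomesribirouj].
/tuttetaussuo/: /tt/ is a geminate; the first /t/ deletes. /ss/ is a geminate; the first /s/ deletes. → [tutetausuo].

kroobuixoi, vovlotewaaropke, wapomesribirouj, tutetausuo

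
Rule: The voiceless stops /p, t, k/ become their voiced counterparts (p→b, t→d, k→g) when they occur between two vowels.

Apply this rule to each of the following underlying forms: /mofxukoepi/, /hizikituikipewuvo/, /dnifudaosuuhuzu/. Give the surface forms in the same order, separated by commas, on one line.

/mofxukoepi/: /k/ is a voiceless stop between vowels /u/ and /o/, so it voices to [g]. /p/ is a voiceless stop between vowels /e/ and /i/, so it voices to [b]. → [mofxugoebi].
/hizikituikipewuvo/: /k/ is a voiceless stop between vowels /i/ and /i/, so it voices to [g]. /t/ is a voiceless stop between vowels /i/ and /u/, so it voices to [d]. /k/ is a voiceless stop between vowels /i/ and /i/, so it voices to [g]. /p/ is a voiceless stop between vowels /i/ and /e/, so it voices to [b]. → [hizigiduigibewuvo].
/dnifudaosuuhuzu/: the rule's environment is not met; surfaces unchanged as [dnifudaosuuhuzu].

mofxugoebi, hizigiduigibewuvo, dnifudaosuuhuzu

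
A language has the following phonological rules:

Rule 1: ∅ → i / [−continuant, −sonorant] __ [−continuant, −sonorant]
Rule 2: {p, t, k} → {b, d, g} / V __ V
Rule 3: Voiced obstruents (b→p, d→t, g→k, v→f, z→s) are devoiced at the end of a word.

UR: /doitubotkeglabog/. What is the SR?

doidubodigeglabok

Rule 1 (stop-cluster i-epenthesis): /t/ and /k/ form a stop–stop cluster, so [i] is inserted between them. /doitubotkeglabog/ → doitubotikeglabog.
Rule 2 (intervocalic voicing): /t/ is a voiceless stop between vowels /i/ and /u/, so it voices to [d]. /t/ is a voiceless stop between vowels /o/ and /i/, so it voices to [d]. /k/ is a voiceless stop between vowels /i/ and /e/, so it voices to [g]. /doitubotikeglabog/ → doidubodigeglabog.
Rule 3 (final devoicing): /g/ is a voiced obstruent in word-final position, so it devoices to [k]. /doidubodigeglabog/ → doidubodigeglabok.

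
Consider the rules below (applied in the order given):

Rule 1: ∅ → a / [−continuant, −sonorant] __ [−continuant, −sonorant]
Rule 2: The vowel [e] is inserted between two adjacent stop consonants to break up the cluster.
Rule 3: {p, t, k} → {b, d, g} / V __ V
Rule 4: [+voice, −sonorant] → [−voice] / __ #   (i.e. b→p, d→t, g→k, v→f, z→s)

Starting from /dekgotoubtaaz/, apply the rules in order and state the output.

degagodoubadaas

Rule 1 (stop-cluster a-epenthesis): /k/ and /g/ form a stop–stop cluster, so [a] is inserted between them. /b/ and /t/ form a stop–stop cluster, so [a] is inserted between them. /dekgotoubtaaz/ → dekagotoubataaz.
Rule 2 (stop-cluster e-epenthesis): no segment meets the environment; /dekagotoubataaz/ is unchanged.
Rule 3 (intervocalic voicing): /k/ is a voiceless stop between vowels /e/ and /a/, so it voices to [g]. /t/ is a voiceless stop between vowels /o/ and /o/, so it voices to [d]. /t/ is a voiceless stop between vowels /a/ and /a/, so it voices to [d]. /dekagotoubataaz/ → degagodoubadaaz.
Rule 4 (final devoicing): /z/ is a voiced obstruent in word-final position, so it devoices to [s]. /degagodoubadaaz/ → degagodoubadaas.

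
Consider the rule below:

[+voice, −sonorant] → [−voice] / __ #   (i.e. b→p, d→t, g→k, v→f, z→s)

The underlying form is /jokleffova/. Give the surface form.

jokleffova

No segment of /jokleffova/ meets the structural description of the rule, so the form surfaces unchanged.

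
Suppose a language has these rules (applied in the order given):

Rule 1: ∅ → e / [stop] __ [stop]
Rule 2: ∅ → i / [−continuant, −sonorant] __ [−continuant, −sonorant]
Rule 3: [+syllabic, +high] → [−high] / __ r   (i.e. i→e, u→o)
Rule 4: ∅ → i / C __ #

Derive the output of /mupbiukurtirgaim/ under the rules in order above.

mupebiukortergaimi

Rule 1 (stop-cluster e-epenthesis): /p/ and /b/ form a stop–stop cluster, so [e] is inserted between them. /mupbiukurtirgaim/ → mupebiukurtirgaim.
Rule 2 (stop-cluster i-epenthesis): no segment meets the environment; /mupebiukurtirgaim/ is unchanged.
Rule 3 (pre-rhotic lowering): /u/ is a high vowel immediately before /r/, so it lowers to [o]. /i/ is a high vowel immediately before /r/, so it lowers to [e]. /mupebiukurtirgaim/ → mupebiukortergaim.
Rule 4 (final i-epenthesis): the form ends in the consonant /m/, so [i] is inserted word-finally. /mupebiukortergaim/ → mupebiukortergaimi.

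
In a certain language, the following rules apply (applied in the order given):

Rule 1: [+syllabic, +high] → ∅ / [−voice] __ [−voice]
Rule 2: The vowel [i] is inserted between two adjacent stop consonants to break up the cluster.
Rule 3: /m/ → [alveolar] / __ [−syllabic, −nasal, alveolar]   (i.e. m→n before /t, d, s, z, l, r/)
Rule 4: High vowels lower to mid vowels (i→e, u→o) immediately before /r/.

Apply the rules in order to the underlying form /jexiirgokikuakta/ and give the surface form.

jexiergokikuakita

Rule 1 (high vowel syncope): /i/ is a high vowel flanked by voiceless consonants /k/ and /k/, so it deletes. /jexiirgokikuakta/ → jexiirgokkuakta.
Rule 2 (stop-cluster i-epenthesis): /k/ and /k/ form a stop–stop cluster, so [i] is inserted between them. /k/ and /t/ form a stop–stop cluster, so [i] is inserted between them. /jexiirgokkuakta/ → jexiirgokikuakita.
Rule 3 (nasal place assimilation): no segment meets the environment; /jexiirgokikuakita/ is unchanged.
Rule 4 (pre-rhotic lowering): /i/ is a high vowel immediately before /r/, so it lowers to [e]. /jexiirgokikuakita/ → jexiergokikuakita.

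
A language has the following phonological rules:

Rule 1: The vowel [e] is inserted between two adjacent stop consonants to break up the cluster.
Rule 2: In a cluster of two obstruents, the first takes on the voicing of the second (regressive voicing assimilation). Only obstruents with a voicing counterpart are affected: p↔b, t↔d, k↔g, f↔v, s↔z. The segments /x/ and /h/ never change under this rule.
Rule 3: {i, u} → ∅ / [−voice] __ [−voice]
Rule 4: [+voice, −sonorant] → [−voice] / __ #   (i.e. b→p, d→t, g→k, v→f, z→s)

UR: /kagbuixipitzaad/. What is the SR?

kagebuixpidzaat

Rule 1 (stop-cluster e-epenthesis): /g/ and /b/ form a stop–stop cluster, so [e] is inserted between them. /kagbuixipitzaad/ → kagebuixipitzaad.
Rule 2 (regressive voicing assimilation): /t/ precedes the voiced obstruent /z/, so it voices to [d] by assimilation. /kagebuixipitzaad/ → kagebuixipidzaad.
Rule 3 (high vowel syncope): /i/ is a high vowel flanked by voiceless consonants /x/ and /p/, so it deletes. /kagebuixipidzaad/ → kagebuixpidzaad.
Rule 4 (final devoicing): /d/ is a voiced obstruent in word-final position, so it devoices to [t]. /kagebuixpidzaad/ → kagebuixpidzaat.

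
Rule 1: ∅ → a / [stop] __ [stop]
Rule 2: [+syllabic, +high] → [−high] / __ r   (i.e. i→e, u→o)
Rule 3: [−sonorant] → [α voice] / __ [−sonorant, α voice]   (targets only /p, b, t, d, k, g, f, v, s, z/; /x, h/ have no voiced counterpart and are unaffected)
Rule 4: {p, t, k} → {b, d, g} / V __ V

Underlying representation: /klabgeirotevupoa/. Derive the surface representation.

klabageerodevuboa

Rule 1 (stop-cluster a-epenthesis): /b/ and /g/ form a stop–stop cluster, so [a] is inserted between them. /klabgeirotevupoa/ → klabageirotevupoa.
Rule 2 (pre-rhotic lowering): /i/ is a high vowel immediately before /r/, so it lowers to [e]. /klabageirotevupoa/ → klabageerotevupoa.
Rule 3 (regressive voicing assimilation): no segment meets the environment; /klabageerotevupoa/ is unchanged.
Rule 4 (intervocalic voicing): /t/ is a voiceless stop between vowels /o/ and /e/, so it voices to [d]. /p/ is a voiceless stop between vowels /u/ and /o/, so it voices to [b]. /klabageerotevupoa/ → klabageerodevuboa.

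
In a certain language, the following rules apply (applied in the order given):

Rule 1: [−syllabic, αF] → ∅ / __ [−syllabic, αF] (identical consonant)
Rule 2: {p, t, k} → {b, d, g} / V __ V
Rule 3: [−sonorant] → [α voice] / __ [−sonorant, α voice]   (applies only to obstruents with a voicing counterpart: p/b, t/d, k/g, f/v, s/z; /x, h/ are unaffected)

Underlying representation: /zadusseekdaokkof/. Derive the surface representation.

zaduseegdaogof

Rule 1 (degemination): /ss/ is a geminate; the first /s/ deletes. /kk/ is a geminate; the first /k/ deletes. /zadusseekdaokkof/ → zaduseekdaokof.
Rule 2 (intervocalic voicing): /k/ is a voiceless stop between vowels /o/ and /o/, so it voices to [g]. /zaduseekdaokof/ → zaduseekdaogof.
Rule 3 (regressive voicing assimilation): /k/ precedes the voiced obstruent /d/, so it voices to [g] by assimilation. /zaduseekdaogof/ → zaduseegdaogof.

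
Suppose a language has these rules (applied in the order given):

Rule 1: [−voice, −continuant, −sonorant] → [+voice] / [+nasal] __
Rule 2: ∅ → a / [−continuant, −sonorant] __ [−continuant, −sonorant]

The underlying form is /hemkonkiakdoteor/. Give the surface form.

hemgongiakadoteor

Rule 1 (post-nasal voicing): /k/ is a voiceless stop immediately after the nasal /m/, so it voices to [g]. /k/ is a voiceless stop immediately after the nasal /n/, so it voices to [g]. /hemkonkiakdoteor/ → hemgongiakdoteor.
Rule 2 (stop-cluster a-epenthesis): /k/ and /d/ form a stop–stop cluster, so [a] is inserted between them. /hemgongiakdoteor/ → hemgongiakadoteor.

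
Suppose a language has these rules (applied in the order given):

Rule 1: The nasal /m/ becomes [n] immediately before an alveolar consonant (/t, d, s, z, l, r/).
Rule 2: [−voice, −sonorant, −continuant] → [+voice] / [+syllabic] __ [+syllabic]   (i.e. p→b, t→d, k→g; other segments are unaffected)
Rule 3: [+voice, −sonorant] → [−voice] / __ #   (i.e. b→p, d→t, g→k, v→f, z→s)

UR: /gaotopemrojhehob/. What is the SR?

Rule 1 (nasal place assimilation): /m/ precedes the alveolar consonant /r/, so it assimilates in place to [n]. /gaotopemrojhehob/ → gaotopenrojhehob.
Rule 2 (intervocalic voicing): /t/ is a voiceless stop between vowels /o/ and /o/, so it voices to [d]. /p/ is a voiceless stop between vowels /o/ and /e/, so it voices to [b]. /gaotopenrojhehob/ → gaodobenrojhehob.
Rule 3 (final devoicing): /b/ is a voiced obstruent in word-final position, so it devoices to [p]. /gaodobenrojhehob/ → gaodobenrojhehop.

gaodobenrojhehop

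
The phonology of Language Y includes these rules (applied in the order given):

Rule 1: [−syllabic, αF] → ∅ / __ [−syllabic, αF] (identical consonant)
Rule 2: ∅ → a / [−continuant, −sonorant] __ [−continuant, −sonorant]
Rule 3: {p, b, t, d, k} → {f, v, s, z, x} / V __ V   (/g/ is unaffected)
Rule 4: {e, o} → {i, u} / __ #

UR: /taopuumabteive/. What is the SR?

Rule 1 (degemination): no segment meets the environment; /taopuumabteive/ is unchanged.
Rule 2 (stop-cluster a-epenthesis): /b/ and /t/ form a stop–stop cluster, so [a] is inserted between them. /taopuumabteive/ → taopuumabateive.
Rule 3 (intervocalic spirantization): /p/ is a stop between vowels /o/ and /u/, so it spirantizes to the fricative [f]. /b/ is a stop between vowels /a/ and /a/, so it spirantizes to the fricative [v]. /t/ is a stop between vowels /a/ and /e/, so it spirantizes to the fricative [s]. /taopuumabateive/ → taofuumavaseive.
Rule 4 (final vowel raising): /e/ is a mid vowel in word-final position, so it raises to [i]. /taofuumavaseive/ → taofuumavaseivi.

taofuumavaseivi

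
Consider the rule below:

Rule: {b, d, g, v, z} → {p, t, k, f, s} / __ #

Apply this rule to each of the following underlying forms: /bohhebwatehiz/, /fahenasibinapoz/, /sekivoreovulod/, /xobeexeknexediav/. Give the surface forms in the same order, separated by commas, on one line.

bohhebwatehis, fahenasibinapos, sekivoreovulot, xobeexeknexediaf

/bohhebwatehiz/: /z/ is a voiced obstruent in word-final position, so it devoices to [s]. → [bohhebwatehis].
/fahenasibinapoz/: /z/ is a voiced obstruent in word-final position, so it devoices to [s]. → [fahenasibinapos].
/sekivoreovulod/: /d/ is a voiced obstruent in word-final position, so it devoices to [t]. → [sekivoreovulot].
/xobeexeknexediav/: /v/ is a voiced obstruent in word-final position, so it devoices to [f]. → [xobeexeknexediaf].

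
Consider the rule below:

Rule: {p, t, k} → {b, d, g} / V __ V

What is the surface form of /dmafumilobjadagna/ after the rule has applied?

dmafumilobjadagna

No segment of /dmafumilobjadagna/ meets the structural description of the rule, so the form surfaces unchanged.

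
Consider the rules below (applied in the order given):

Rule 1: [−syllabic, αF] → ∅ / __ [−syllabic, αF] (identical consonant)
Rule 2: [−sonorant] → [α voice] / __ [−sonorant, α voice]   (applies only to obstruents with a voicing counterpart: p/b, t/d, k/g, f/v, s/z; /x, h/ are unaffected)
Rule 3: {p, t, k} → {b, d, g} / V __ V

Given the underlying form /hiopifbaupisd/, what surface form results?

Rule 1 (degemination): no segment meets the environment; /hiopifbaupisd/ is unchanged.
Rule 2 (regressive voicing assimilation): /f/ precedes the voiced obstruent /b/, so it voices to [v] by assimilation. /s/ precedes the voiced obstruent /d/, so it voices to [z] by assimilation. /hiopifbaupisd/ → hiopivbaupizd.
Rule 3 (intervocalic voicing): /p/ is a voiceless stop between vowels /o/ and /i/, so it voices to [b]. /p/ is a voiceless stop between vowels /u/ and /i/, so it voices to [b]. /hiopivbaupizd/ → hiobivbaubizd.

hiobivbaubizd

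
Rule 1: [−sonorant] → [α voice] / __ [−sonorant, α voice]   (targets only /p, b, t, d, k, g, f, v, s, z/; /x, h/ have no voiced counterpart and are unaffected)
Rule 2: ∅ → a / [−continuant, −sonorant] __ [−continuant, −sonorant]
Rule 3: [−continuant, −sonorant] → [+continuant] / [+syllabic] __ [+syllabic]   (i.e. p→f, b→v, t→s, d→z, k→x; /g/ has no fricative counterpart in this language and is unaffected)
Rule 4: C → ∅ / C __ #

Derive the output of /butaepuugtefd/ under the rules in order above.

Rule 1 (regressive voicing assimilation): /g/ precedes the voiceless obstruent /t/, so it devoices to [k] by assimilation. /f/ precedes the voiced obstruent /d/, so it voices to [v] by assimilation. /butaepuugtefd/ → butaepuuktevd.
Rule 2 (stop-cluster a-epenthesis): /k/ and /t/ form a stop–stop cluster, so [a] is inserted between them. /butaepuuktevd/ → butaepuukatevd.
Rule 3 (intervocalic spirantization): /t/ is a stop between vowels /u/ and /a/, so it spirantizes to the fricative [s]. /p/ is a stop between vowels /e/ and /u/, so it spirantizes to the fricative [f]. /k/ is a stop between vowels /u/ and /a/, so it spirantizes to the fricative [x]. /t/ is a stop between vowels /a/ and /e/, so it spirantizes to the fricative [s]. /butaepuukatevd/ → busaefuuxasevd.
Rule 4 (final cluster simplification): /d/ is the second consonant of a word-final cluster /vd/, so it deletes. /busaefuuxasevd/ → busaefuuxasev.

busaefuuxasev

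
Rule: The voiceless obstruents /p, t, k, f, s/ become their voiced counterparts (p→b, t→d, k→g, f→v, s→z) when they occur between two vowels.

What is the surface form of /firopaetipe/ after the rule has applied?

firobaedibe

/p/ is a voiceless obstruent between vowels /o/ and /a/, so it voices to [b].
/t/ is a voiceless obstruent between vowels /e/ and /i/, so it voices to [d].
/p/ is a voiceless obstruent between vowels /i/ and /e/, so it voices to [b].
The other instance of /f/ does not occur in the required environment and remains unchanged.
Surface form: [firobaedibe].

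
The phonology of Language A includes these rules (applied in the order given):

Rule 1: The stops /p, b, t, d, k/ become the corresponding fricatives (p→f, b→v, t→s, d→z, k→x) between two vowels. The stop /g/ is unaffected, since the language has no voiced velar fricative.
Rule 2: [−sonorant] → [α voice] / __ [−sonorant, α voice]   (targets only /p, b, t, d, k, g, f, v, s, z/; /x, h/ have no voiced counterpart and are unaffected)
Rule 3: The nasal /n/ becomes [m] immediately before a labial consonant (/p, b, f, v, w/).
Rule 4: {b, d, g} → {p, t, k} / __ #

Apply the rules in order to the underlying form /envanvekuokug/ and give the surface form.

Rule 1 (intervocalic spirantization): /k/ is a stop between vowels /e/ and /u/, so it spirantizes to the fricative [x]. /k/ is a stop between vowels /o/ and /u/, so it spirantizes to the fricative [x]. /envanvekuokug/ → envanvexuoxug.
Rule 2 (regressive voicing assimilation): no segment meets the environment; /envanvexuoxug/ is unchanged.
Rule 3 (nasal place assimilation): /n/ precedes the labial consonant /v/, so it assimilates in place to [m]. /n/ precedes the labial consonant /v/, so it assimilates in place to [m]. /envanvexuoxug/ → emvamvexuoxug.
Rule 4 (final devoicing): /g/ is a voiced stop in word-final position, so it devoices to [k]. /emvamvexuoxug/ → emvamvexuoxuk.

emvamvexuoxuk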